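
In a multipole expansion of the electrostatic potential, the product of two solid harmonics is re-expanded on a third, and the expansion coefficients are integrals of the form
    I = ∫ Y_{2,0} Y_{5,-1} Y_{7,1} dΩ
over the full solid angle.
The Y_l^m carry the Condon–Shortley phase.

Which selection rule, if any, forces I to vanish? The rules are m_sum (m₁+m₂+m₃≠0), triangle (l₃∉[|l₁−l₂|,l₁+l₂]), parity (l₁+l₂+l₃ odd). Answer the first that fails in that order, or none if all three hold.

none

m₁+m₂+m₃ = 0 − 1 + 1 = 0  ✓
triangle: |2−5|=3 ≤ l₃=7 ≤ 2+5=7  ✓
parity: l₁+l₂+l₃ = 14 is even  ✓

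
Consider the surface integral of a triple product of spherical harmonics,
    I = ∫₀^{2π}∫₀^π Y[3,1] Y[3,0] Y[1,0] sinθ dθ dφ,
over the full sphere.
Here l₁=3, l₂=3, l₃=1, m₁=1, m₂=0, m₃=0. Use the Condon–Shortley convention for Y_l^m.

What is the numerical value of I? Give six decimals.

0.000000

1 + 0 + 0 = 1 ≠ 0: azimuthal integral kills it; I = 0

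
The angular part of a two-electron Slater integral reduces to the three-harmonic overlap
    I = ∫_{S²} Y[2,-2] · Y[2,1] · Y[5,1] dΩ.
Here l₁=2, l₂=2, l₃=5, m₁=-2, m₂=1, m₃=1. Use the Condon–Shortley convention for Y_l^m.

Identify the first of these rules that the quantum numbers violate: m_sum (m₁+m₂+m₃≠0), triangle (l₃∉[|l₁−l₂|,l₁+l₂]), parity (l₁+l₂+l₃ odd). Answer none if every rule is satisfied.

m₁+m₂+m₃ = -2 + 1 + 1 = 0  ✓
triangle: |2−2|=0 ≤ l₃=5 ≤ 2+2=4  ✗
parity: l₁+l₂+l₃ = 9 is odd

triangle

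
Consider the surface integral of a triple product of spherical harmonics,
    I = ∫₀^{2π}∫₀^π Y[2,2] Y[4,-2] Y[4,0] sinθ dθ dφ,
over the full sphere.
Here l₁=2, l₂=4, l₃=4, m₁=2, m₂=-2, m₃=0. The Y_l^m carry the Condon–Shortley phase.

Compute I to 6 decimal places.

m-sum 0 ✓  L=10 even ✓  2≤4≤6 ✓
Π(2lᵢ+1) = 5×9×9 = 405
triangle coeff Δ(2,4,4) = 1/13860
Σ_t [0,2]: t=0:+1/192 t=1:−1/36 t=2:+1/192 = -5/288
(3j)²=20/693 [(2 4 4; 0 0 0)], sign=-1
Σ_t [0,0]: t=0:+1/192 = 1/192
(3j)²=3/77 [(2 4 4; 2 -2 0)], sign=+1
⇒ 4πI² = 2700/5929
I = (-1)√(2700/5929/(4π)) = -0.19036462

-0.190365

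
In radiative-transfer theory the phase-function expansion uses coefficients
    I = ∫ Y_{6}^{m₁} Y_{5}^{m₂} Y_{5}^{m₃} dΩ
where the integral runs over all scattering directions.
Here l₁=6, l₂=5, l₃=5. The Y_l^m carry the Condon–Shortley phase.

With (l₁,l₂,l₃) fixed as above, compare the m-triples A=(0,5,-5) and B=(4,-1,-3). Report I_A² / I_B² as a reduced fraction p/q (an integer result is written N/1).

75/169

Shared (l₁,l₂,l₃)=(6,5,5): N and (l;000)² cancel in I_A²/I_B².
A: Δ = 6!·6!·4!/17! = 1/28588560; Racah Σ t=6..6: t=6:+1/12441600 = 1/12441600; ⇒ 3j(6 5 5; 0 5 -5)² = 15/9724, sgn +1
B: Δ = 6!·6!·4!/17! = 1/28588560; Racah Σ t=0..2: t=0:+1/829440 t=1:−1/86400 t=2:+1/138240 = -13/4147200; ⇒ 3j(6 5 5; 4 -1 -3)² = 13/3740, sgn -1
I_A²/I_B² = (15/9724)/(13/3740) = 75/169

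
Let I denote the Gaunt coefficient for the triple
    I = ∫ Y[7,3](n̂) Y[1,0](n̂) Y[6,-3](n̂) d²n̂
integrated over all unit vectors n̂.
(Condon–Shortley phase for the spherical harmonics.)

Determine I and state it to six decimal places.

m-sum 0 ✓  L=14 even ✓  6≤6≤8 ✓
Π(2lᵢ+1) = 15×3×13 = 585
triangle coeff Δ(7,1,6) = 1/1365
Σ_t [1,1]: t=1:−1/518400 = -1/518400
(3j)²=7/195 [(7 1 6; 0 0 0)], sign=-1
Σ_t [1,1]: t=1:−1/2177280 = -1/2177280
(3j)²=8/273 [(7 1 6; 3 0 -3)], sign=+1
⇒ 4πI² = 8/13
I = (-1)√(8/13/(4π)) = -0.22129336

-0.221293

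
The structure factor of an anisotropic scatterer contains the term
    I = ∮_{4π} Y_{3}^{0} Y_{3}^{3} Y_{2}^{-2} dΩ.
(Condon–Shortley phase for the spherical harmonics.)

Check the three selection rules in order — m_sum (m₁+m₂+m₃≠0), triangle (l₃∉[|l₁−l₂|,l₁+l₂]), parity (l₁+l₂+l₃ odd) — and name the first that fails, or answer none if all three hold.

azimuthal sum: 0 + 3 − 2 = 1  ✗
0 ≤ 2 ≤ 6 (triangle on l)
L = 3 + 3 + 2 = 8 (even)

m_sum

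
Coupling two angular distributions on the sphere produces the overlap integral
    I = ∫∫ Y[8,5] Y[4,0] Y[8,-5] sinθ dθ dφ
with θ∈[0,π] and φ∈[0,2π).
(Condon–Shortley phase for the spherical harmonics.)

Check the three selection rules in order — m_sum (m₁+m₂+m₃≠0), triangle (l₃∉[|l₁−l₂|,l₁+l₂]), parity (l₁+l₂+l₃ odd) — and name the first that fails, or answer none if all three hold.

none

Σmᵢ = 0  ✓
l₃∈[|l₁−l₂|,l₁+l₂]=[4,12], have l₃=8  ✓
Σlᵢ = 20 ⇒ even  ✓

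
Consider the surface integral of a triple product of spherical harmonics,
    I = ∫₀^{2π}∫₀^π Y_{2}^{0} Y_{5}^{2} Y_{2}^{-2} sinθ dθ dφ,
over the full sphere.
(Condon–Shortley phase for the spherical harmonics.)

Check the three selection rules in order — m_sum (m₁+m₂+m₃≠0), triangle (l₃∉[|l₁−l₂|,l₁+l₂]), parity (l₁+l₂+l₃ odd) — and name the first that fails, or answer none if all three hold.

triangle

m₁+m₂+m₃ = 0 + 2 − 2 = 0  ✓
triangle: |2−5|=3 ≤ l₃=2 ≤ 2+5=7  ✗
parity: l₁+l₂+l₃ = 9 is odd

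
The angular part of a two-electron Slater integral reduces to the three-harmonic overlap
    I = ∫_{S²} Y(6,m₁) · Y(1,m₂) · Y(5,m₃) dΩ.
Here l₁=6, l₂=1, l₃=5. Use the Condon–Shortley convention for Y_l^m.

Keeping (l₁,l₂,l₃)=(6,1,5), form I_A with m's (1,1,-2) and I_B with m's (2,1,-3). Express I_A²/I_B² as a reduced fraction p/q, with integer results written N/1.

Shared (l₁,l₂,l₃)=(6,1,5): N and (l;000)² cancel in I_A²/I_B².
A: Δ = 2!·10!·0!/13! = 1/858; Racah Σ t=2..2: t=2:+1/60480 = 1/60480; ⇒ 3j(6 1 5; 1 1 -2)² = 5/429, sgn -1
B: Δ = 2!·10!·0!/13! = 1/858; Racah Σ t=2..2: t=2:+1/161280 = 1/161280; ⇒ 3j(6 1 5; 2 1 -3)² = 1/143, sgn +1
I_A²/I_B² = (5/429)/(1/143) = 5/3

5/3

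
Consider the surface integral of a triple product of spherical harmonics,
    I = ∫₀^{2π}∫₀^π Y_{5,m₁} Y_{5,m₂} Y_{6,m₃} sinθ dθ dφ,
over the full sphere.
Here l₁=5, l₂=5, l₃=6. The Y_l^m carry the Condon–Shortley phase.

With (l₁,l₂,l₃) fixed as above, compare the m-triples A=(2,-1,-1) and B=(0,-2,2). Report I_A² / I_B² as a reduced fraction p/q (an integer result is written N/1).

192/25

Shared (l₁,l₂,l₃)=(5,5,6): N and (l;000)² cancel in I_A²/I_B².
A: Δ = 4!·6!·6!/17! = 1/28588560; Racah Σ t=0..3: t=0:+1/41472 t=1:−1/10368 t=2:+1/23040 t=3:−1/518400 = -1/32400; ⇒ 3j(5 5 6; 2 -1 -1)² = 128/12155, sgn +1
B: Δ = 4!·6!·6!/17! = 1/28588560; Racah Σ t=0..3: t=0:+1/103680 t=1:−1/13824 t=2:+1/17280 t=3:−1/207360 = -1/103680; ⇒ 3j(5 5 6; 0 -2 2)² = 10/7293, sgn -1
I_A²/I_B² = (128/12155)/(10/7293) = 192/25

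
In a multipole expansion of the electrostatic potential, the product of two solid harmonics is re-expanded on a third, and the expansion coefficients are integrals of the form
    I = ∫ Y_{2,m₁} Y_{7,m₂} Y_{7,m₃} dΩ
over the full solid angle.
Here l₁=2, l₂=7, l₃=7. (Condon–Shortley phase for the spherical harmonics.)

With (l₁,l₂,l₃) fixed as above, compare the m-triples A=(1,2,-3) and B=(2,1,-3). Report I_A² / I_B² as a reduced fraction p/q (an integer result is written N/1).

Shared (l₁,l₂,l₃)=(2,7,7): N and (l;000)² cancel in I_A²/I_B².
A: Δ = 2!·2!·12!/17! = 1/185640; Racah Σ t=0..1: t=0:+1/4354560 t=1:−1/1935360 = -1/3483648; ⇒ 3j(2 7 7; 1 2 -3)² = 125/12376, sgn -1
B: Δ = 2!·2!·12!/17! = 1/185640; Racah Σ t=0..0: t=0:+1/3870720 = 1/3870720; ⇒ 3j(2 7 7; 2 1 -3)² = 135/6188, sgn +1
I_A²/I_B² = (125/12376)/(135/6188) = 25/54

25/54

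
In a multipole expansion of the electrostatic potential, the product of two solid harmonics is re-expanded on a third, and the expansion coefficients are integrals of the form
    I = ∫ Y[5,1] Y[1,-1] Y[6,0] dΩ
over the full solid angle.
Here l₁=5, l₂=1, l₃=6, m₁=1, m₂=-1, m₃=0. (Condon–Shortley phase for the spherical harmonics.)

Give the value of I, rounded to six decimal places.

Checks pass: Σm=0; 12 even; l₃=6∈[4,6].
(2·5+1)(2·1+1)(2·6+1) = 429
Δ: 0! 10! 2! / 13! → 1/858
sum: t=0:+1/14400 = 1/14400
3j²(5 1 6; 0 0 0) = Δ·Π!·Σ² = 6/143  (sign +1)
sum: t=0:+1/34560 = 1/34560
3j²(5 1 6; 1 -1 0) = Δ·Π!·Σ² = 5/286  (sign +1)
combine: 4πI² = 429·6/143·5/286 = 45/143
take √, sign +1: I = 0.15824621

0.158246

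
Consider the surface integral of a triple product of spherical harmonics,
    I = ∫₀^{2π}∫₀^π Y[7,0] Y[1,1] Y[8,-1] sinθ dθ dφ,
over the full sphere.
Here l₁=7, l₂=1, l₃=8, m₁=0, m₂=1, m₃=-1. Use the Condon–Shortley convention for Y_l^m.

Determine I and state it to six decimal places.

Rules hold: Σm=0, L=16 even, 6≤8≤8.
N = 15·3·17 = 765
Δ = 0!·14!·2!/17! = 1/2040
Racah Σ t=0..0: t=0:+1/25401600 = 1/25401600
⇒ 3j(7 1 8; 0 0 0)² = 8/255, sgn +1
Racah Σ t=0..0: t=0:+1/50803200 = 1/50803200
⇒ 3j(7 1 8; 0 1 -1)² = 3/170, sgn -1
4πI² = N·(3j₀)²·(3jₘ)² = 36/85
I = -1·√(0.423529/4π) = -0.18358486

-0.183585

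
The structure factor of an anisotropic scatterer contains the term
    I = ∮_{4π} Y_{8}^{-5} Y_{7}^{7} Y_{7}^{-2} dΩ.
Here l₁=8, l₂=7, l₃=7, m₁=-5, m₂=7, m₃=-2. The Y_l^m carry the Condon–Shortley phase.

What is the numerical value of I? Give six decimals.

0.164391

Checks pass: Σm=0; 22 even; l₃=7∈[1,15].
(2·8+1)(2·7+1)(2·7+1) = 3825
Δ: 8! 8! 6! / 23! → 1/22086194130
sum: t=1:−1/18289152000 t=2:+1/248832000 t=3:−1/24883200 t=4:+1/11943936 t=5:−1/24883200 t=6:+1/248832000 t=7:−1/18289152000 = 11/975421440
3j²(8 7 7; 0 0 0) = Δ·Π!·Σ² = 1750/289731  (sign -1)
sum: t=8:+1/20901888000 = 1/20901888000
3j²(8 7 7; -5 7 -2) = Δ·Π!·Σ² = 546/37145  (sign -1)
combine: 4πI² = 3825·1750/289731·546/37145 = 1102500/3246473
take √, sign +1: I = 0.16439116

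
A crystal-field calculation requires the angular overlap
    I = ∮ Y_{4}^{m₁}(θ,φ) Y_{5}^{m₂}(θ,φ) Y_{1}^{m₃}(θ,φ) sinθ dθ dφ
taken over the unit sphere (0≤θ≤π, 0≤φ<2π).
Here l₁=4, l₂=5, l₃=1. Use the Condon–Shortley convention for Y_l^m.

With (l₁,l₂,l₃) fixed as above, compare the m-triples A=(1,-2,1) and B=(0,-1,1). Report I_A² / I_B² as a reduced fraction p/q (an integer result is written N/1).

7/5

Shared (l₁,l₂,l₃)=(4,5,1): N and (l;000)² cancel in I_A²/I_B².
A: Δ = 8!·0!·2!/11! = 1/495; Racah Σ t=3..3: t=3:−1/1440 = -1/1440; ⇒ 3j(4 5 1; 1 -2 1)² = 7/165, sgn -1
B: Δ = 8!·0!·2!/11! = 1/495; Racah Σ t=4..4: t=4:+1/1152 = 1/1152; ⇒ 3j(4 5 1; 0 -1 1)² = 1/33, sgn +1
I_A²/I_B² = (7/165)/(1/33) = 7/5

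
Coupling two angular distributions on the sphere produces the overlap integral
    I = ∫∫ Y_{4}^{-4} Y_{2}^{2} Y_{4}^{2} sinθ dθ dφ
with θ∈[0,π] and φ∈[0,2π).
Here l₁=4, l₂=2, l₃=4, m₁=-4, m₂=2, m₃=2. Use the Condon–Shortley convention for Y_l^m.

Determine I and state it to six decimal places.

Checks pass: Σm=0; 10 even; l₃=4∈[2,6].
(2·4+1)(2·2+1)(2·4+1) = 405
Δ: 2! 6! 2! / 11! → 1/13860
sum: t=0:+1/192 t=1:−1/36 t=2:+1/192 = -5/288
3j²(4 2 4; 0 0 0) = Δ·Π!·Σ² = 20/693  (sign -1)
sum: t=2:+1/2880 = 1/2880
3j²(4 2 4; -4 2 2) = Δ·Π!·Σ² = 2/165  (sign +1)
combine: 4πI² = 405·20/693·2/165 = 120/847
take √, sign -1: I = -0.10618031

-0.106180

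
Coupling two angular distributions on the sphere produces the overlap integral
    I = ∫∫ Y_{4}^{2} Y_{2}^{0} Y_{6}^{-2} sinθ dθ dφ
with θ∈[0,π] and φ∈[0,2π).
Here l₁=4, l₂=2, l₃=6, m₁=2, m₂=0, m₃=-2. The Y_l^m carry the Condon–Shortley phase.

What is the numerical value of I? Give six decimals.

m-sum 0 ✓  L=12 even ✓  2≤6≤6 ✓
Π(2lᵢ+1) = 9×5×13 = 585
triangle coeff Δ(4,2,6) = 1/6435
Σ_t [0,0]: t=0:+1/2304 = 1/2304
(3j)²=5/143 [(4 2 6; 0 0 0)], sign=+1
Σ_t [0,0]: t=0:+1/5760 = 1/5760
(3j)²=56/2145 [(4 2 6; 2 0 -2)], sign=+1
⇒ 4πI² = 840/1573
I = (+1)√(840/1573/(4π)) = 0.20614383

0.206144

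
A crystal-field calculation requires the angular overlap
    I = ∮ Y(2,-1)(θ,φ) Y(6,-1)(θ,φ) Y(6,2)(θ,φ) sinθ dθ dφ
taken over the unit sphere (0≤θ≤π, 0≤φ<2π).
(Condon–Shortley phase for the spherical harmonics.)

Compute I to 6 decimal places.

0.088837

Rules hold: Σm=0, L=14 even, 4≤6≤8.
N = 5·13·13 = 845
Δ = 2!·2!·10!/15! = 1/90090
Racah Σ t=0..2: t=0:+1/69120 t=1:−1/14400 t=2:+1/69120 = -7/172800
⇒ 3j(2 6 6; 0 0 0)² = 14/715, sgn -1
Racah Σ t=1..2: t=1:−1/34560 t=2:+1/60480 = -1/80640
⇒ 3j(2 6 6; -1 -1 2)² = 6/1001, sgn -1
4πI² = N·(3j₀)²·(3jₘ)² = 12/121
I = +1·√(0.0991736/4π) = 0.08883682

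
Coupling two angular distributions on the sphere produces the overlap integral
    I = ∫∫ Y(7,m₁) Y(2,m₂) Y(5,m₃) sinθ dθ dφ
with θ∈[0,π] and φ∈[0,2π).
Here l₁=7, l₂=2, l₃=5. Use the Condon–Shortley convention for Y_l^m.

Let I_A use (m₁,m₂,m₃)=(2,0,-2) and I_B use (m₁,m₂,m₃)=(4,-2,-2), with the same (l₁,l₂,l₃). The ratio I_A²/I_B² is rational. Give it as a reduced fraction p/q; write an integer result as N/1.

12/11

Shared (l₁,l₂,l₃)=(7,2,5): N and (l;000)² cancel in I_A²/I_B².
A: Δ = 4!·10!·0!/15! = 1/15015; Racah Σ t=2..2: t=2:+1/120960 = 1/120960; ⇒ 3j(7 2 5; 2 0 -2)² = 24/1001, sgn -1
B: Δ = 4!·10!·0!/15! = 1/15015; Racah Σ t=0..0: t=0:+1/725760 = 1/725760; ⇒ 3j(7 2 5; 4 -2 -2)² = 2/91, sgn -1
I_A²/I_B² = (24/1001)/(2/91) = 12/11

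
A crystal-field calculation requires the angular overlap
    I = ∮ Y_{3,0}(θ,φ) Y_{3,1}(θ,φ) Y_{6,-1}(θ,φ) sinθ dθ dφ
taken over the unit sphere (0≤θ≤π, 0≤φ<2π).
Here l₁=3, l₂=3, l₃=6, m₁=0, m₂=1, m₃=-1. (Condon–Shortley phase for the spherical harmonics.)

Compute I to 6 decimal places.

Rules hold: Σm=0, L=12 even, 0≤6≤6.
N = 7·7·13 = 637
Δ = 0!·6!·6!/13! = 1/12012
Racah Σ t=0..0: t=0:+1/1296 = 1/1296
⇒ 3j(3 3 6; 0 0 0)² = 100/3003, sgn +1
Racah Σ t=0..0: t=0:+1/1728 = 1/1728
⇒ 3j(3 3 6; 0 1 -1)² = 25/858, sgn -1
4πI² = N·(3j₀)²·(3jₘ)² = 8750/14157
I = -1·√(0.618069/4π) = -0.22177545

-0.221775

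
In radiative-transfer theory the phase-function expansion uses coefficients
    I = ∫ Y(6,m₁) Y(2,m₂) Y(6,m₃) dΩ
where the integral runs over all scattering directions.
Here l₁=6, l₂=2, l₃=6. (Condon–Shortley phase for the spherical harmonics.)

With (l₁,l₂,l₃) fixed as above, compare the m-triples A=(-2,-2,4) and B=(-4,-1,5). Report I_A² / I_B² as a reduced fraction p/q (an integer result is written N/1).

20/33

l's match ⇒ only the (l;m) 3-j factors differ between A and B.
A: triangle coeff Δ(6,2,6) = 1/90090; Σ_t [0,0]: t=0:+1/322560 = 1/322560; (3j)²=18/1001 [(6 2 6; -2 -2 4)], sign=+1
B: triangle coeff Δ(6,2,6) = 1/90090; Σ_t [0,1]: t=0:+1/7257600 t=1:−1/725760 = -1/806400; (3j)²=27/910 [(6 2 6; -4 -1 5)], sign=+1
I_A²/I_B² = (18/1001)/(27/910) = 20/33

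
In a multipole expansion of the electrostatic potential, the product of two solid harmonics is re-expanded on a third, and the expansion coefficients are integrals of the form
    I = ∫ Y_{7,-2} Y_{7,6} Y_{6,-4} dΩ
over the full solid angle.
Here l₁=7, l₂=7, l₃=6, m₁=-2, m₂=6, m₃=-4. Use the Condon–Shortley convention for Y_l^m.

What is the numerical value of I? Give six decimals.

-0.147792

Rules hold: Σm=0, L=20 even, 0≤6≤14.
N = 15·15·13 = 2925
Δ = 8!·6!·6!/21! = 1/2444321880
Racah Σ t=1..7: t=1:−1/2612736000 t=2:+1/20736000 t=3:−1/1658880 t=4:+1/746496 t=5:−1/1658880 t=6:+1/20736000 t=7:−1/2612736000 = 1/4354560
⇒ 3j(7 7 6; 0 0 0)² = 1000/138567, sgn +1
Racah Σ t=7..8: t=7:−1/174182400 t=8:+1/580608000 = -1/248832000
⇒ 3j(7 7 6; -2 6 -4)² = 21/1615, sgn -1
4πI² = N·(3j₀)²·(3jₘ)² = 315000/1147619
I = -1·√(0.274481/4π) = -0.14779219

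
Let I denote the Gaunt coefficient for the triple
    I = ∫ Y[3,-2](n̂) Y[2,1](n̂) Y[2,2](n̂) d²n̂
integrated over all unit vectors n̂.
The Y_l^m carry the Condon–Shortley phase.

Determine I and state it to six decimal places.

Σmᵢ = 1 ≠ 0, so the φ-integral vanishes; I = 0

0.000000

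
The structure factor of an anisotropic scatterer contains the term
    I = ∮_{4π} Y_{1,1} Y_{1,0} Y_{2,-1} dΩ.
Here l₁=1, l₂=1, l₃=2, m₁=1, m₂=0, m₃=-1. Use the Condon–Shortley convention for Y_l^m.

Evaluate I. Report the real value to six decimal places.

m-sum 0 ✓  L=4 even ✓  0≤2≤2 ✓
Π(2lᵢ+1) = 3×3×5 = 45
triangle coeff Δ(1,1,2) = 1/30
Σ_t [0,0]: t=0:+1/1 = 1/1
(3j)²=2/15 [(1 1 2; 0 0 0)], sign=+1
Σ_t [0,0]: t=0:+1/2 = 1/2
(3j)²=1/10 [(1 1 2; 1 0 -1)], sign=-1
⇒ 4πI² = 3/5
I = (-1)√(3/5/(4π)) = -0.21850969

-0.218510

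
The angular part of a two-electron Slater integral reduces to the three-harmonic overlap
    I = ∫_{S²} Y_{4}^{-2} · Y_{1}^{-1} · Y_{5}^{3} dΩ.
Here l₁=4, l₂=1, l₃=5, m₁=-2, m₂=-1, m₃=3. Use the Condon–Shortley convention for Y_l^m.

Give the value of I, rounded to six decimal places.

-0.259847

Checks pass: Σm=0; 10 even; l₃=5∈[3,5].
(2·4+1)(2·1+1)(2·5+1) = 297
Δ: 0! 8! 2! / 11! → 1/495
sum: t=0:+1/576 = 1/576
3j²(4 1 5; 0 0 0) = Δ·Π!·Σ² = 5/99  (sign -1)
sum: t=0:+1/2880 = 1/2880
3j²(4 1 5; -2 -1 3) = Δ·Π!·Σ² = 28/495  (sign +1)
combine: 4πI² = 297·5/99·28/495 = 28/33
take √, sign -1: I = -0.25984664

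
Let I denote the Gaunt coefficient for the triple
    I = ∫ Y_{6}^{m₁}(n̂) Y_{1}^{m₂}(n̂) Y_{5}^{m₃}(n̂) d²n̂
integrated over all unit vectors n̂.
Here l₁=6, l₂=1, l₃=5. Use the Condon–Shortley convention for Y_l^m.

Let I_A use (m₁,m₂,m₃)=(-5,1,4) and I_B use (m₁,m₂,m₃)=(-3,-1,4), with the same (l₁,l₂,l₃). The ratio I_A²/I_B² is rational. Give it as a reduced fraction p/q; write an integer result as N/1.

Same 6,1,5: normalisation and zero-m 3j drop out of the ratio.
A: Δ: 2! 10! 0! / 13! → 1/858; sum: t=2:+1/725760 = 1/725760; 3j²(6 1 5; -5 1 4) = Δ·Π!·Σ² = 5/78  (sign -1)
B: Δ: 2! 10! 0! / 13! → 1/858; sum: t=0:+1/725760 = 1/725760; 3j²(6 1 5; -3 -1 4) = Δ·Π!·Σ² = 1/286  (sign -1)
I_A²/I_B² = (5/78)/(1/286) = 55/3

55/3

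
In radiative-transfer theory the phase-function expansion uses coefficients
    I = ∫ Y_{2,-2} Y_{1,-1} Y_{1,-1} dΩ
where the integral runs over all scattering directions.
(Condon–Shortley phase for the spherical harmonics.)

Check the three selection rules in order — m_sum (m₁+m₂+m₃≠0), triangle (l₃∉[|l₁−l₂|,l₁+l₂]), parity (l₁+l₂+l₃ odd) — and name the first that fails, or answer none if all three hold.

azimuthal sum: -2 − 1 − 1 = -4  ✗
1 ≤ 1 ≤ 3 (triangle on l)
L = 2 + 1 + 1 = 4 (even)

m_sum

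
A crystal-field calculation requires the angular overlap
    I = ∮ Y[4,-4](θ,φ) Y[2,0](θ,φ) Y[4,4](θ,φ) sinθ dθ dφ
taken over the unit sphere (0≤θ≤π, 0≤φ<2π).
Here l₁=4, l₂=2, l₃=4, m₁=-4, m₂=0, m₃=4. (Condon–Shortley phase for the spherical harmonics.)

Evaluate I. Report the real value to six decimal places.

Checks pass: Σm=0; 10 even; l₃=4∈[2,6].
(2·4+1)(2·2+1)(2·4+1) = 405
Δ: 2! 6! 2! / 11! → 1/13860
sum: t=0:+1/192 t=1:−1/36 t=2:+1/192 = -5/288
3j²(4 2 4; 0 0 0) = Δ·Π!·Σ² = 20/693  (sign -1)
sum: t=2:+1/2880 = 1/2880
3j²(4 2 4; -4 0 4) = Δ·Π!·Σ² = 28/495  (sign +1)
combine: 4πI² = 405·20/693·28/495 = 80/121
take √, sign -1: I = -0.22937568

-0.229376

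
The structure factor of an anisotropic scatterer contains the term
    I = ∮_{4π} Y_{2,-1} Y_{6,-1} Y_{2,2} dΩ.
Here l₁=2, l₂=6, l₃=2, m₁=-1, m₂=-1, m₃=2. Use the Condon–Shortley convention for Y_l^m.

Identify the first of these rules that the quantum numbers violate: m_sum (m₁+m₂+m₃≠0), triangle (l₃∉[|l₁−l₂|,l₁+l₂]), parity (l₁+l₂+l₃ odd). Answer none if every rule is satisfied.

triangle

m₁+m₂+m₃ = -1 − 1 + 2 = 0  ✓
triangle: |2−6|=4 ≤ l₃=2 ≤ 2+6=8  ✗
parity: l₁+l₂+l₃ = 10 is even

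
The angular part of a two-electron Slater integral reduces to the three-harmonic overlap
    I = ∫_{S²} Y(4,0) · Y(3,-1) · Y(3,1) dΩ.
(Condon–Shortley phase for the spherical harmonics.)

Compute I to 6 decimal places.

-0.025645

m-sum 0 ✓  L=10 even ✓  1≤3≤7 ✓
Π(2lᵢ+1) = 9×7×7 = 441
triangle coeff Δ(4,3,3) = 1/34650
Σ_t [1,3]: t=1:−1/72 t=2:+1/16 t=3:−1/72 = 5/144
(3j)²=2/77 [(4 3 3; 0 0 0)], sign=-1
Σ_t [0,2]: t=0:+1/1152 t=1:−1/36 t=2:+1/32 = 5/1152
(3j)²=1/1386 [(4 3 3; 0 -1 1)], sign=+1
⇒ 4πI² = 1/121
I = (-1)√(1/121/(4π)) = -0.02564498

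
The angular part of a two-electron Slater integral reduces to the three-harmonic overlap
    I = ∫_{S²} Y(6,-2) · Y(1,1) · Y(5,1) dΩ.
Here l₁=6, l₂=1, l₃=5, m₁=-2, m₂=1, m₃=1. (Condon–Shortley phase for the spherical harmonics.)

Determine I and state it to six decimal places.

0.216205

Rules hold: Σm=0, L=12 even, 5≤5≤7.
N = 13·3·11 = 429
Δ = 2!·10!·0!/13! = 1/858
Racah Σ t=1..1: t=1:−1/14400 = -1/14400
⇒ 3j(6 1 5; 0 0 0)² = 6/143, sgn +1
Racah Σ t=2..2: t=2:+1/34560 = 1/34560
⇒ 3j(6 1 5; -2 1 1)² = 14/429, sgn +1
4πI² = N·(3j₀)²·(3jₘ)² = 84/143
I = +1·√(0.587413/4π) = 0.21620548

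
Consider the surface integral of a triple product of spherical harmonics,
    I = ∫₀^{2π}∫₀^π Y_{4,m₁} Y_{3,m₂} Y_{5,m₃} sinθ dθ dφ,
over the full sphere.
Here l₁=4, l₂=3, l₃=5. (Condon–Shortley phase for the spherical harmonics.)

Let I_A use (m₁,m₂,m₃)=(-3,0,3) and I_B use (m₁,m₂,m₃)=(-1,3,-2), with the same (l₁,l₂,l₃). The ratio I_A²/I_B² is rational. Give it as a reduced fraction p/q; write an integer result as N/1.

l's match ⇒ only the (l;m) 3-j factors differ between A and B.
A: triangle coeff Δ(4,3,5) = 1/180180; Σ_t [1,2]: t=1:−1/2880 t=2:+1/1440 = 1/2880; (3j)²=7/715 [(4 3 5; -3 0 3)], sign=+1
B: triangle coeff Δ(4,3,5) = 1/180180; Σ_t [2,2]: t=2:+1/1728 = 1/1728; (3j)²=25/858 [(4 3 5; -1 3 -2)], sign=-1
I_A²/I_B² = (7/715)/(25/858) = 42/125

42/125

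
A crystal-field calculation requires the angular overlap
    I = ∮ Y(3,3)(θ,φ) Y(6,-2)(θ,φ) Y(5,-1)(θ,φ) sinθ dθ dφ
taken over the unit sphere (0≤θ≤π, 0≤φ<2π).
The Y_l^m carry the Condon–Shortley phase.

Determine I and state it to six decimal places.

Rules hold: Σm=0, L=14 even, 3≤5≤9.
N = 7·13·11 = 1001
Δ = 4!·2!·8!/15! = 1/675675
Racah Σ t=1..3: t=1:−1/8640 t=2:+1/2304 t=3:−1/8640 = 7/34560
⇒ 3j(3 6 5; 0 0 0)² = 7/429, sgn -1
Racah Σ t=0..0: t=0:+1/27648 = 1/27648
⇒ 3j(3 6 5; 3 -2 -1)² = 10/429, sgn +1
4πI² = N·(3j₀)²·(3jₘ)² = 490/1287
I = -1·√(0.38073/4π) = -0.17406195

-0.174062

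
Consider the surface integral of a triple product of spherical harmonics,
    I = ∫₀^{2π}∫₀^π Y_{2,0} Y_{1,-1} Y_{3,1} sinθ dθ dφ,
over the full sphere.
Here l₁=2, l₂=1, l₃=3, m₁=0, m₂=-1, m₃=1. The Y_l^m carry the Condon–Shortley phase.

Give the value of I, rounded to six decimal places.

Rules hold: Σm=0, L=6 even, 1≤3≤3.
N = 5·3·7 = 105
Δ = 0!·4!·2!/7! = 1/105
Racah Σ t=0..0: t=0:+1/4 = 1/4
⇒ 3j(2 1 3; 0 0 0)² = 3/35, sgn -1
Racah Σ t=0..0: t=0:+1/8 = 1/8
⇒ 3j(2 1 3; 0 -1 1)² = 2/35, sgn +1
4πI² = N·(3j₀)²·(3jₘ)² = 18/35
I = -1·√(0.514286/4π) = -0.20230066

-0.202301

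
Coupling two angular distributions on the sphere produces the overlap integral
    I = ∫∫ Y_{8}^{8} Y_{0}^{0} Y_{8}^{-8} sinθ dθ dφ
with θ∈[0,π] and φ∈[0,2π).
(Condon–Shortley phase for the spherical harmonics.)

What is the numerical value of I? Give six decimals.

0.282095

Rules hold: Σm=0, L=16 even, 8≤8≤8.
N = 17·1·17 = 289
Δ = 0!·16!·0!/17! = 1/17
Racah Σ t=0..0: t=0:+1/1625702400 = 1/1625702400
⇒ 3j(8 0 8; 0 0 0)² = 1/17, sgn +1
Racah Σ t=0..0: t=0:+1/20922789888000 = 1/20922789888000
⇒ 3j(8 0 8; 8 0 -8)² = 1/17, sgn +1
4πI² = N·(3j₀)²·(3jₘ)² = 1/1
I = +1·√(1/4π) = 0.28209479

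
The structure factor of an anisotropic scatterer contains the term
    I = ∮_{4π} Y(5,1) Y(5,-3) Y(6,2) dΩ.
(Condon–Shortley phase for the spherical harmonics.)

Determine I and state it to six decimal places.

m-sum 0 ✓  L=16 even ✓  0≤6≤10 ✓
Π(2lᵢ+1) = 11×11×13 = 1573
triangle coeff Δ(5,5,6) = 1/28588560
Σ_t [0,4]: t=0:+1/345600 t=1:−1/13824 t=2:+1/5184 t=3:−1/13824 t=4:+1/345600 = 7/129600
(3j)²=80/7293 [(5 5 6; 0 0 0)], sign=+1
Σ_t [0,2]: t=0:+1/55296 t=1:−1/25920 t=2:+1/138240 = -11/829440
(3j)²=11/1326 [(5 5 6; 1 -3 2)], sign=-1
⇒ 4πI² = 4840/33813
I = (-1)√(4840/33813/(4π)) = -0.10672739

-0.106727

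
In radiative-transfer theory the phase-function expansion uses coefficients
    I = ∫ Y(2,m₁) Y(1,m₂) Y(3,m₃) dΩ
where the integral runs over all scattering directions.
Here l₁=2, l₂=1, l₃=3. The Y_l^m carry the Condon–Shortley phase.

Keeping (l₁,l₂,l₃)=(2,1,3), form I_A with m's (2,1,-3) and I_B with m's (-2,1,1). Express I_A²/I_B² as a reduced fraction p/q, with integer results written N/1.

l's match ⇒ only the (l;m) 3-j factors differ between A and B.
A: triangle coeff Δ(2,1,3) = 1/105; Σ_t [0,0]: t=0:+1/48 = 1/48; (3j)²=1/7 [(2 1 3; 2 1 -3)], sign=+1
B: triangle coeff Δ(2,1,3) = 1/105; Σ_t [0,0]: t=0:+1/48 = 1/48; (3j)²=1/105 [(2 1 3; -2 1 1)], sign=+1
I_A²/I_B² = (1/7)/(1/105) = 15/1

15/1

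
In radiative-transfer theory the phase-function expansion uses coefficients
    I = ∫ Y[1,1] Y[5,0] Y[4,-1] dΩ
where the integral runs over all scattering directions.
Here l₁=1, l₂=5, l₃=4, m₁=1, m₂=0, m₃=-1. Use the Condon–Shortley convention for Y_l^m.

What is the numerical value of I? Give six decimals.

0.155288

m-sum 0 ✓  L=10 even ✓  4≤4≤6 ✓
Π(2lᵢ+1) = 3×11×9 = 297
triangle coeff Δ(1,5,4) = 1/495
Σ_t [1,1]: t=1:−1/576 = -1/576
(3j)²=5/99 [(1 5 4; 0 0 0)], sign=-1
Σ_t [0,0]: t=0:+1/1440 = 1/1440
(3j)²=2/99 [(1 5 4; 1 0 -1)], sign=-1
⇒ 4πI² = 10/33
I = (+1)√(10/33/(4π)) = 0.15528807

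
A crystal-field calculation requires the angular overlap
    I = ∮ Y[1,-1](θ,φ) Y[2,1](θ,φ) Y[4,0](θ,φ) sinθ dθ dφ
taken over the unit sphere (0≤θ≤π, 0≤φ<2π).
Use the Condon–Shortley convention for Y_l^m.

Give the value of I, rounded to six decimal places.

|1−2|≤4≤1+2 violated ⇒ I = 0

0.000000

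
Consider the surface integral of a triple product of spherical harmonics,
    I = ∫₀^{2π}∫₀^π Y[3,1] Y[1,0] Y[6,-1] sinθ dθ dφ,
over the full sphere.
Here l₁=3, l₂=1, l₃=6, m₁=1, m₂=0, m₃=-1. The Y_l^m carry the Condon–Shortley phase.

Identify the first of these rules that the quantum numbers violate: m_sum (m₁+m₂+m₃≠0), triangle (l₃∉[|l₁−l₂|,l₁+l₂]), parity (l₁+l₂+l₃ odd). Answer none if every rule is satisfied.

triangle

Σmᵢ = 0  ✓
l₃∈[|l₁−l₂|,l₁+l₂]=[2,4], have l₃=6  ✗
Σlᵢ = 10 ⇒ even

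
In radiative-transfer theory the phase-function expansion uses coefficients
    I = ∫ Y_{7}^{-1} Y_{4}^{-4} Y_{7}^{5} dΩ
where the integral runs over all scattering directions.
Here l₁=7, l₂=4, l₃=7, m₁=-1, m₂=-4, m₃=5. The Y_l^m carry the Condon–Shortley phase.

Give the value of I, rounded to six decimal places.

-0.118882

Rules hold: Σm=0, L=18 even, 3≤7≤11.
N = 15·9·15 = 2025
Δ = 4!·10!·4!/19! = 1/58198140
Racah Σ t=0..4: t=0:+1/17418240 t=1:−1/622080 t=2:+1/230400 t=3:−1/622080 t=4:+1/17418240 = 1/806400
⇒ 3j(7 4 7; 0 0 0)² = 2268/230945, sgn -1
Racah Σ t=0..0: t=0:+1/46448640 = 1/46448640
⇒ 3j(7 4 7; -1 -4 5)² = 75/8398, sgn +1
4πI² = N·(3j₀)²·(3jₘ)² = 34445250/193947611
I = -1·√(0.177601/4π) = -0.11888239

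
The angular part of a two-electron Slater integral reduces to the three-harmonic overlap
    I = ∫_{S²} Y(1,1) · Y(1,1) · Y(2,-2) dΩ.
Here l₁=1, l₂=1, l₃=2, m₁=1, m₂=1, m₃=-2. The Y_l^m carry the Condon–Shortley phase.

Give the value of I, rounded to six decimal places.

0.309019

m-sum 0 ✓  L=4 even ✓  0≤2≤2 ✓
Π(2lᵢ+1) = 3×3×5 = 45
triangle coeff Δ(1,1,2) = 1/30
Σ_t [0,0]: t=0:+1/1 = 1/1
(3j)²=2/15 [(1 1 2; 0 0 0)], sign=+1
Σ_t [0,0]: t=0:+1/4 = 1/4
(3j)²=1/5 [(1 1 2; 1 1 -2)], sign=+1
⇒ 4πI² = 6/5
I = (+1)√(6/5/(4π)) = 0.30901936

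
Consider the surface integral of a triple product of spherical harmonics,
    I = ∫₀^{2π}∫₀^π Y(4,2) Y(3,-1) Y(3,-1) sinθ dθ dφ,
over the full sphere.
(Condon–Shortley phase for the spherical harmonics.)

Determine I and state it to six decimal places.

0.162193

Rules hold: Σm=0, L=10 even, 1≤3≤7.
N = 9·7·7 = 441
Δ = 4!·4!·2!/11! = 1/34650
Racah Σ t=1..3: t=1:−1/72 t=2:+1/16 t=3:−1/72 = 5/144
⇒ 3j(4 3 3; 0 0 0)² = 2/77, sgn -1
Racah Σ t=0..2: t=0:+1/192 t=1:−1/36 t=2:+1/192 = -5/288
⇒ 3j(4 3 3; 2 -1 -1)² = 20/693, sgn -1
4πI² = N·(3j₀)²·(3jₘ)² = 40/121
I = +1·√(0.330579/4π) = 0.16219310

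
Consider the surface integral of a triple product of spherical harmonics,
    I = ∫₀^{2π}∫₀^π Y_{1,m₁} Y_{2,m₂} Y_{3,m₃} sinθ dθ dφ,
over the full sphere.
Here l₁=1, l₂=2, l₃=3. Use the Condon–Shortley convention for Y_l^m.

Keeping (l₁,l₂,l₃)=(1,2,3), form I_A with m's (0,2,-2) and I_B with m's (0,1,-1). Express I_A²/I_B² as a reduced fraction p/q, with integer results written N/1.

5/8

Shared (l₁,l₂,l₃)=(1,2,3): N and (l;000)² cancel in I_A²/I_B².
A: Δ = 0!·2!·4!/7! = 1/105; Racah Σ t=0..0: t=0:+1/24 = 1/24; ⇒ 3j(1 2 3; 0 2 -2)² = 1/21, sgn -1
B: Δ = 0!·2!·4!/7! = 1/105; Racah Σ t=0..0: t=0:+1/6 = 1/6; ⇒ 3j(1 2 3; 0 1 -1)² = 8/105, sgn +1
I_A²/I_B² = (1/21)/(8/105) = 5/8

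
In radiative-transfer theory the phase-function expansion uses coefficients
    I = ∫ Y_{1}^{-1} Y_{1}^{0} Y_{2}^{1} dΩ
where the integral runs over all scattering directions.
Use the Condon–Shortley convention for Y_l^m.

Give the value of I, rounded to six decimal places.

-0.218510

m-sum 0 ✓  L=4 even ✓  0≤2≤2 ✓
Π(2lᵢ+1) = 3×3×5 = 45
triangle coeff Δ(1,1,2) = 1/30
Σ_t [0,0]: t=0:+1/1 = 1/1
(3j)²=2/15 [(1 1 2; 0 0 0)], sign=+1
Σ_t [0,0]: t=0:+1/2 = 1/2
(3j)²=1/10 [(1 1 2; -1 0 1)], sign=-1
⇒ 4πI² = 3/5
I = (-1)√(3/5/(4π)) = -0.21850969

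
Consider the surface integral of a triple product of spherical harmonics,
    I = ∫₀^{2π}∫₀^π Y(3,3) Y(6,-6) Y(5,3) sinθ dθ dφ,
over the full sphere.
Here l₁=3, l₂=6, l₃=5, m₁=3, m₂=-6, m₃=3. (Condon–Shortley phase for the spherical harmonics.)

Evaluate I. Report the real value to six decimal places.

m-sum 0 ✓  L=14 even ✓  3≤5≤9 ✓
Π(2lᵢ+1) = 7×13×11 = 1001
triangle coeff Δ(3,6,5) = 1/675675
Σ_t [1,3]: t=1:−1/8640 t=2:+1/2304 t=3:−1/8640 = 7/34560
(3j)²=7/429 [(3 6 5; 0 0 0)], sign=-1
Σ_t [0,0]: t=0:+1/1935360 = 1/1935360
(3j)²=1/91 [(3 6 5; 3 -6 3)], sign=+1
⇒ 4πI² = 7/39
I = (-1)√(7/39/(4π)) = -0.11951207

-0.119512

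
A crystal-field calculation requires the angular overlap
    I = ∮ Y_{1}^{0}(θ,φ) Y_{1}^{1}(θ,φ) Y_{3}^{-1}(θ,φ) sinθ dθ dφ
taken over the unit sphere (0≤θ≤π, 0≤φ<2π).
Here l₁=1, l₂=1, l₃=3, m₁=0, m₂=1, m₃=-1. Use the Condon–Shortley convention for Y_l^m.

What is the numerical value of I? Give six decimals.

l₃=3 ∉ [0,2] — triangle fails ⇒ I = 0

0.000000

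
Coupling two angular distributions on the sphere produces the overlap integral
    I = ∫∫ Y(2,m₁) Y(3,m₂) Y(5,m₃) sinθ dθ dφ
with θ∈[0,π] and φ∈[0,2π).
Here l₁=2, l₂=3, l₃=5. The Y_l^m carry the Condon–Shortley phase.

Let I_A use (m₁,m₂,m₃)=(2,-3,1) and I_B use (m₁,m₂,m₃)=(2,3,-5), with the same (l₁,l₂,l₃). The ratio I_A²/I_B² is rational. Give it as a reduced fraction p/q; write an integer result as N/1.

1/210

Shared (l₁,l₂,l₃)=(2,3,5): N and (l;000)² cancel in I_A²/I_B².
A: Δ = 0!·4!·6!/11! = 1/2310; Racah Σ t=0..0: t=0:+1/17280 = 1/17280; ⇒ 3j(2 3 5; 2 -3 1)² = 1/2310, sgn +1
B: Δ = 0!·4!·6!/11! = 1/2310; Racah Σ t=0..0: t=0:+1/17280 = 1/17280; ⇒ 3j(2 3 5; 2 3 -5)² = 1/11, sgn +1
I_A²/I_B² = (1/2310)/(1/11) = 1/210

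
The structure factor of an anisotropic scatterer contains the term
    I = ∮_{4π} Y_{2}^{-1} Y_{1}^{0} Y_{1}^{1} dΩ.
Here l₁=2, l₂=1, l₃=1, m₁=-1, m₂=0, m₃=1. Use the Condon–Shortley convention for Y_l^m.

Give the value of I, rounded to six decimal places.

Rules hold: Σm=0, L=4 even, 1≤1≤3.
N = 5·3·3 = 45
Δ = 2!·2!·0!/5! = 1/30
Racah Σ t=1..1: t=1:−1/1 = -1/1
⇒ 3j(2 1 1; 0 0 0)² = 2/15, sgn +1
Racah Σ t=1..1: t=1:−1/2 = -1/2
⇒ 3j(2 1 1; -1 0 1)² = 1/10, sgn -1
4πI² = N·(3j₀)²·(3jₘ)² = 3/5
I = -1·√(0.6/4π) = -0.21850969

-0.218510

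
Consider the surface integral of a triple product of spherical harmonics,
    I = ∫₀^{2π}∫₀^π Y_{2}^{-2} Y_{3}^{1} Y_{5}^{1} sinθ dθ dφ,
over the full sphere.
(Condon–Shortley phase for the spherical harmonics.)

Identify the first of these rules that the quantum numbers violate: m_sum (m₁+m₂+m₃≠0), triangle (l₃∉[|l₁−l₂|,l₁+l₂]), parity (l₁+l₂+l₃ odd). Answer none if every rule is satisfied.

azimuthal sum: -2 + 1 + 1 = 0  ✓
1 ≤ 5 ≤ 5 (triangle on l)  ✓
L = 2 + 3 + 5 = 10 (even)  ✓

none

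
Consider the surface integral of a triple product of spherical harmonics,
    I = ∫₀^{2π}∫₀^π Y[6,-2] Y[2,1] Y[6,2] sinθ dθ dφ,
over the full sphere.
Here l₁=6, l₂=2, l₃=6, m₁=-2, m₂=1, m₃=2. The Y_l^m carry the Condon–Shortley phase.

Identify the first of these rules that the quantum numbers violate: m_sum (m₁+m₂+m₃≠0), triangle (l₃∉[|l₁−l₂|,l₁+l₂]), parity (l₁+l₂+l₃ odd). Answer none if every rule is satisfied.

m_sum

azimuthal sum: -2 + 1 + 2 = 1  ✗
4 ≤ 6 ≤ 8 (triangle on l)
L = 6 + 2 + 6 = 14 (even)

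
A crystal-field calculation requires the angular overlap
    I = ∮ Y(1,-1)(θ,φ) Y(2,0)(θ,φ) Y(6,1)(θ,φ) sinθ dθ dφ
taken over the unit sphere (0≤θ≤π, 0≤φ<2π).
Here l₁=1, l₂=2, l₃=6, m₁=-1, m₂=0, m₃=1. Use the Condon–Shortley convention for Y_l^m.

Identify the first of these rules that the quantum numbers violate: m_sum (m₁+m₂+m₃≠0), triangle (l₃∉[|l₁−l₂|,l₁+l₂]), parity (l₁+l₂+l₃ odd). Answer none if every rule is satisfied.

m₁+m₂+m₃ = -1 + 0 + 1 = 0  ✓
triangle: |1−2|=1 ≤ l₃=6 ≤ 1+2=3  ✗
parity: l₁+l₂+l₃ = 9 is odd

triangle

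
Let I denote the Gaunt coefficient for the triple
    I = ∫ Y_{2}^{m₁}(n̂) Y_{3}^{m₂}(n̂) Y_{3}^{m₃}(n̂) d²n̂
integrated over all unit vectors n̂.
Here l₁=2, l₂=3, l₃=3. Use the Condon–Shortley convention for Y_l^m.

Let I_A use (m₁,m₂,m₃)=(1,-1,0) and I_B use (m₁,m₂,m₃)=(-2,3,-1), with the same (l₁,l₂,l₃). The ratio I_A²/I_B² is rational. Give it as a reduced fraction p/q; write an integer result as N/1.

1/5

Same 2,3,3: normalisation and zero-m 3j drop out of the ratio.
A: Δ: 2! 2! 4! / 9! → 1/3780; sum: t=0:+1/8 t=1:−1/12 = 1/24; 3j²(2 3 3; 1 -1 0) = Δ·Π!·Σ² = 1/210  (sign -1)
B: Δ: 2! 2! 4! / 9! → 1/3780; sum: t=2:+1/96 = 1/96; 3j²(2 3 3; -2 3 -1) = Δ·Π!·Σ² = 1/42  (sign +1)
I_A²/I_B² = (1/210)/(1/42) = 1/5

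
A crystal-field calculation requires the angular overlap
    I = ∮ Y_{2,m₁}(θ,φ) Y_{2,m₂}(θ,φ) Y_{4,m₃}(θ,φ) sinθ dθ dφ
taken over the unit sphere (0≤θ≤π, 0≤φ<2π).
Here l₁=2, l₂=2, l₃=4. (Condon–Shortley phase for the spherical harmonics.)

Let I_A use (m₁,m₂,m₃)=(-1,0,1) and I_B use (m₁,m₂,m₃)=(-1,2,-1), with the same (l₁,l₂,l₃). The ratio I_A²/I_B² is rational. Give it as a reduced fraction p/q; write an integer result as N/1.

6/1

Shared (l₁,l₂,l₃)=(2,2,4): N and (l;000)² cancel in I_A²/I_B².
A: Δ = 0!·4!·4!/9! = 1/630; Racah Σ t=0..0: t=0:+1/24 = 1/24; ⇒ 3j(2 2 4; -1 0 1)² = 1/21, sgn -1
B: Δ = 0!·4!·4!/9! = 1/630; Racah Σ t=0..0: t=0:+1/144 = 1/144; ⇒ 3j(2 2 4; -1 2 -1)² = 1/126, sgn -1
I_A²/I_B² = (1/21)/(1/126) = 6/1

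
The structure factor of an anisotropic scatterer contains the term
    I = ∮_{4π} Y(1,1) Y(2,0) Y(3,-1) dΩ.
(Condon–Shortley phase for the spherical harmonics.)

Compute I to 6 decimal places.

Checks pass: Σm=0; 6 even; l₃=3∈[1,3].
(2·1+1)(2·2+1)(2·3+1) = 105
Δ: 0! 2! 4! / 7! → 1/105
sum: t=0:+1/4 = 1/4
3j²(1 2 3; 0 0 0) = Δ·Π!·Σ² = 3/35  (sign -1)
sum: t=0:+1/8 = 1/8
3j²(1 2 3; 1 0 -1) = Δ·Π!·Σ² = 2/35  (sign +1)
combine: 4πI² = 105·3/35·2/35 = 18/35
take √, sign -1: I = -0.20230066

-0.202301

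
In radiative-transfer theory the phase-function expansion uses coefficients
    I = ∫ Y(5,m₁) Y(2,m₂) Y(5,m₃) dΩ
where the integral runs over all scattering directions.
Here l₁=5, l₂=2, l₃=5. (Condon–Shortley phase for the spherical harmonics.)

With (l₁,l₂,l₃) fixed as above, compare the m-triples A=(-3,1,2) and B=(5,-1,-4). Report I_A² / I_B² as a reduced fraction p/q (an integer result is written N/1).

Shared (l₁,l₂,l₃)=(5,2,5): N and (l;000)² cancel in I_A²/I_B².
A: Δ = 2!·8!·2!/13! = 1/38610; Racah Σ t=1..2: t=1:−1/10080 t=2:+1/2880 = 1/4032; ⇒ 3j(5 2 5; -3 1 2)² = 10/429, sgn -1
B: Δ = 2!·8!·2!/13! = 1/38610; Racah Σ t=0..0: t=0:+1/80640 = 1/80640; ⇒ 3j(5 2 5; 5 -1 -4)² = 9/286, sgn -1
I_A²/I_B² = (10/429)/(9/286) = 20/27

20/27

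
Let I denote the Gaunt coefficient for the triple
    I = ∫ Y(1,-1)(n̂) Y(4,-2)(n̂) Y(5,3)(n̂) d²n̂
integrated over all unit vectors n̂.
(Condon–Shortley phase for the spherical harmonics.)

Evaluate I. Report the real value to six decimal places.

Checks pass: Σm=0; 10 even; l₃=5∈[3,5].
(2·1+1)(2·4+1)(2·5+1) = 297
Δ: 0! 2! 8! / 11! → 1/495
sum: t=0:+1/576 = 1/576
3j²(1 4 5; 0 0 0) = Δ·Π!·Σ² = 5/99  (sign -1)
sum: t=0:+1/2880 = 1/2880
3j²(1 4 5; -1 -2 3) = Δ·Π!·Σ² = 28/495  (sign +1)
combine: 4πI² = 297·5/99·28/495 = 28/33
take √, sign -1: I = -0.25984664

-0.259847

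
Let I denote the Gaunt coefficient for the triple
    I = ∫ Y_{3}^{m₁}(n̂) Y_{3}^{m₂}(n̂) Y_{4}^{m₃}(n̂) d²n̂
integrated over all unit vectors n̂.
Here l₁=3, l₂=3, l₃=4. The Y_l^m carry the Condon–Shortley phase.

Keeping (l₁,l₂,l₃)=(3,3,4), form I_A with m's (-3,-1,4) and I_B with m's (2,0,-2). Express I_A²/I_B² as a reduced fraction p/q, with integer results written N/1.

Same 3,3,4: normalisation and zero-m 3j drop out of the ratio.
A: Δ: 2! 4! 4! / 11! → 1/34650; sum: t=2:+1/1152 = 1/1152; 3j²(3 3 4; -3 -1 4) = Δ·Π!·Σ² = 1/33  (sign +1)
B: Δ: 2! 4! 4! / 11! → 1/34650; sum: t=0:+1/72 t=1:−1/96 = 1/288; 3j²(3 3 4; 2 0 -2) = Δ·Π!·Σ² = 1/462  (sign +1)
I_A²/I_B² = (1/33)/(1/462) = 14/1

14/1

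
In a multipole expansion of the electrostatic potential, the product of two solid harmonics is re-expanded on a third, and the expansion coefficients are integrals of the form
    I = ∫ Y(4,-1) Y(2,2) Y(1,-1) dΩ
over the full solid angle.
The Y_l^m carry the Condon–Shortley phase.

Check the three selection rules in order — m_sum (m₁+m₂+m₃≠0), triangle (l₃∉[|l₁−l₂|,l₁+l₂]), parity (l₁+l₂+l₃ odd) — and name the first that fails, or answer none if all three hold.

triangle

azimuthal sum: -1 + 2 − 1 = 0  ✓
2 ≤ 1 ≤ 6 (triangle on l)  ✗
L = 4 + 2 + 1 = 7 (odd)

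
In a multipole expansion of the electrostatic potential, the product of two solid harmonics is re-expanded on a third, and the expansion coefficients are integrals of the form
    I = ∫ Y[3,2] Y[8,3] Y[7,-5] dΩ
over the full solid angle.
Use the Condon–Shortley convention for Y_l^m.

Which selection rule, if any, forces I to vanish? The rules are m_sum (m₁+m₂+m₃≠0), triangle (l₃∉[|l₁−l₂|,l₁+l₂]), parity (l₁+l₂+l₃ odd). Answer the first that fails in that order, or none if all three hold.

Σmᵢ = 0  ✓
l₃∈[|l₁−l₂|,l₁+l₂]=[5,11], have l₃=7  ✓
Σlᵢ = 18 ⇒ even  ✓

none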